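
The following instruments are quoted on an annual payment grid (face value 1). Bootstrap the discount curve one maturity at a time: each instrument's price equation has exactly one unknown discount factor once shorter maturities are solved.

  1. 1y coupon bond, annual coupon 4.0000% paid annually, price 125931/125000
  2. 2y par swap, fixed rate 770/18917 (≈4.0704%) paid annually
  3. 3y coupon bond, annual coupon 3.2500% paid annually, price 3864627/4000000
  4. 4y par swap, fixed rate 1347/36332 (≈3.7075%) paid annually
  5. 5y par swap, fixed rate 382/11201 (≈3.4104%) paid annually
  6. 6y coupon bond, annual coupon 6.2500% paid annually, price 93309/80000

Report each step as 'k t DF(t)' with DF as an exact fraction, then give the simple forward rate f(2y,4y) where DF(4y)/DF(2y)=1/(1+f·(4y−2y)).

step 1 [1y] bond c/1=1/25: DF=(125931/125000 − 1/25·(0))/(1+1/25) = 9687/10000 ≈ 0.968700
step 2 [2y] swap r/1=770/18917: DF=(1 − 770/18917·(0.968700))/(1+770/18917) = 923/1000 ≈ 0.923000
step 3 [3y] bond c/1=13/400: DF=(3864627/4000000 − 13/400·(0.968700+0.923000))/(1+13/400) = 4381/5000 ≈ 0.876200
step 4 [4y] swap r/1=1347/36332: DF=(1 − 1347/36332·(0.968700+0.923000+0.876200))/(1+1347/36332) = 8653/10000 ≈ 0.865300
step 5 [5y] swap r/1=382/11201: DF=(1 − 382/11201·(0.968700+0.923000+0.876200+0.865300))/(1+382/11201) = 1059/1250 ≈ 0.847200
step 6 [6y] bond c/1=1/16: DF=(93309/80000 − 1/16·(0.968700+0.923000+0.876200+0.865300+0.847200))/(1+1/16) = 4171/5000 ≈ 0.834200

1 1 9687/10000
2 2 923/1000
3 3 4381/5000
4 4 8653/10000
5 5 1059/1250
6 6 4171/5000
f(2y,4y) = ((923/1000)/(8653/10000) − 1)/(2) = 577/17306 ≈ 3.3341%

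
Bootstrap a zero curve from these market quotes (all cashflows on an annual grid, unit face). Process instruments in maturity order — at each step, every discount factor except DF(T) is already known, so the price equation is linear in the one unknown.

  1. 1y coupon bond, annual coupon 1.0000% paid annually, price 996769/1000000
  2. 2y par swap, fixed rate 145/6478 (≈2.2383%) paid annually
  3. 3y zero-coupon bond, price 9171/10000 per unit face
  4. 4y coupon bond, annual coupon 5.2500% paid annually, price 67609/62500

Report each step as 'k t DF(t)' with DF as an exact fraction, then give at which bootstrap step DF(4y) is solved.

1 1 9869/10000
2 2 1913/2000
3 3 9171/10000
4 4 8851/10000
DF(4y) is solved at step 4

step 1 [1y] bond c/1=1/100: DF=(996769/1000000 − 1/100·(0))/(1+1/100) = 9869/10000 ≈ 0.986900
step 2 [2y] swap r/1=145/6478: DF=(1 − 145/6478·(0.986900))/(1+145/6478) = 1913/2000 ≈ 0.956500
step 3 [3y] zero: DF = P = 9171/10000 ≈ 0.917100
step 4 [4y] bond c/1=21/400: DF=(67609/62500 − 21/400·(0.986900+0.956500+0.917100))/(1+21/400) = 8851/10000 ≈ 0.885100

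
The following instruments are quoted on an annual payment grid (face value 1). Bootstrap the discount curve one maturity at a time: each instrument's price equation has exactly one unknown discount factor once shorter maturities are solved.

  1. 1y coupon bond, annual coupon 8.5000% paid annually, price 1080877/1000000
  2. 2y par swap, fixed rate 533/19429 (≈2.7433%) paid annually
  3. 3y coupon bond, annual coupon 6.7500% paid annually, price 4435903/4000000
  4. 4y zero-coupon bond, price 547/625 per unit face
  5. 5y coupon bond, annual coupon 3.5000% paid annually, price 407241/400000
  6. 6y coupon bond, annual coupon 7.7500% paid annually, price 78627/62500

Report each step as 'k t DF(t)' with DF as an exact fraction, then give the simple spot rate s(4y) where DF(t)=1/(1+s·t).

step 1 [1y] bond c/1=17/200: DF=(1080877/1000000 − 17/200·(0))/(1+17/200) = 4981/5000 ≈ 0.996200
step 2 [2y] swap r/1=533/19429: DF=(1 − 533/19429·(0.996200))/(1+533/19429) = 9467/10000 ≈ 0.946700
step 3 [3y] bond c/1=27/400: DF=(4435903/4000000 − 27/400·(0.996200+0.946700))/(1+27/400) = 229/250 ≈ 0.916000
step 4 [4y] zero: DF = P = 547/625 ≈ 0.875200
step 5 [5y] bond c/1=7/200: DF=(407241/400000 − 7/200·(0.996200+0.946700+0.916000+0.875200))/(1+7/200) = 4287/5000 ≈ 0.857400
step 6 [6y] bond c/1=31/400: DF=(78627/62500 − 31/400·(0.996200+0.946700+0.916000+0.875200+0.857400))/(1+31/400) = 8373/10000 ≈ 0.837300

1 1 4981/5000
2 2 9467/10000
3 3 229/250
4 4 547/625
5 5 4287/5000
6 6 8373/10000
s(4y) = (1/(547/625) − 1)/(4) = 39/1094 ≈ 3.5649%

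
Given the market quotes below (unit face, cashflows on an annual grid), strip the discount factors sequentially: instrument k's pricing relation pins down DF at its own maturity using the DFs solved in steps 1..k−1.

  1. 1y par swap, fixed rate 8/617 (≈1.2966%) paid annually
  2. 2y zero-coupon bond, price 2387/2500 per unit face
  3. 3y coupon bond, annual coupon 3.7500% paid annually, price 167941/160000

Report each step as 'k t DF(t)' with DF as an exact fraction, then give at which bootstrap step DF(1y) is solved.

1 1 617/625
2 2 2387/2500
3 3 1883/2000
DF(1y) is solved at step 1

step 1 [1y] swap r/1=8/617: DF=(1 − 8/617·(0))/(1+8/617) = 617/625 ≈ 0.987200
step 2 [2y] zero: DF = P = 2387/2500 ≈ 0.954800
step 3 [3y] bond c/1=3/80: DF=(167941/160000 − 3/80·(0.987200+0.954800))/(1+3/80) = 1883/2000 ≈ 0.941500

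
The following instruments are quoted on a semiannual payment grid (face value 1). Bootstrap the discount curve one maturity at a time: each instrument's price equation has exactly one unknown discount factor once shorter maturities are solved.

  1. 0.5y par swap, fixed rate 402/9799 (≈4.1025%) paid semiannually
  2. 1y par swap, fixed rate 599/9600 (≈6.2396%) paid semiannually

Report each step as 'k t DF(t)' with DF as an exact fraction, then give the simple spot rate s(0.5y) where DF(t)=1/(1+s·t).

1 1/2 9799/10000
2 1 9401/10000
s(0.5y) = (1/(9799/10000) − 1)/(1/2) = 402/9799 ≈ 4.1025%

step 1 [0.5y] swap r/2=201/9799: DF=(1 − 201/9799·(0))/(1+201/9799) = 9799/10000 ≈ 0.979900
step 2 [1y] swap r/2=599/19200: DF=(1 − 599/19200·(0.979900))/(1+599/19200) = 9401/10000 ≈ 0.940100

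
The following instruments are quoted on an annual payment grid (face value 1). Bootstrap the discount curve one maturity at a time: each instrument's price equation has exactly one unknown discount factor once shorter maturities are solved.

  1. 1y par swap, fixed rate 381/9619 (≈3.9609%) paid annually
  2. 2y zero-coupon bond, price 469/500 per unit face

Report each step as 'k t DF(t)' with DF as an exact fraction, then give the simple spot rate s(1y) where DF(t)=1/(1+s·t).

step 1 [1y] swap r/1=381/9619: DF=(1 − 381/9619·(0))/(1+381/9619) = 9619/10000 ≈ 0.961900
step 2 [2y] zero: DF = P = 469/500 ≈ 0.938000

1 1 9619/10000
2 2 469/500
s(1y) = (1/(9619/10000) − 1)/(1) = 381/9619 ≈ 3.9609%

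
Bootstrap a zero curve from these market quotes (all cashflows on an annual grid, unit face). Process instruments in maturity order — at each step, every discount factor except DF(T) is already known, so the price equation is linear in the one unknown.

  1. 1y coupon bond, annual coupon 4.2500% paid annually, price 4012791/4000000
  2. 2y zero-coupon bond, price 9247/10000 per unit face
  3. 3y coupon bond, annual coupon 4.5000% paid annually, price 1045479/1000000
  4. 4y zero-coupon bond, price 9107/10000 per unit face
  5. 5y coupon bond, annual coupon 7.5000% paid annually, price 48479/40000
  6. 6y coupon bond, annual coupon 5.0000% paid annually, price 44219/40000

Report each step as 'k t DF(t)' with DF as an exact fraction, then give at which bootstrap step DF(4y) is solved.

1 1 9623/10000
2 2 9247/10000
3 3 1149/1250
4 4 9107/10000
5 5 8681/10000
6 6 1669/2000
DF(4y) is solved at step 4

step 1 [1y] bond c/1=17/400: DF=(4012791/4000000 − 17/400·(0))/(1+17/400) = 9623/10000 ≈ 0.962300
step 2 [2y] zero: DF = P = 9247/10000 ≈ 0.924700
step 3 [3y] bond c/1=9/200: DF=(1045479/1000000 − 9/200·(0.962300+0.924700))/(1+9/200) = 1149/1250 ≈ 0.919200
step 4 [4y] zero: DF = P = 9107/10000 ≈ 0.910700
step 5 [5y] bond c/1=3/40: DF=(48479/40000 − 3/40·(0.962300+0.924700+0.919200+0.910700))/(1+3/40) = 8681/10000 ≈ 0.868100
step 6 [6y] bond c/1=1/20: DF=(44219/40000 − 1/20·(0.962300+0.924700+0.919200+0.910700+0.868100))/(1+1/20) = 1669/2000 ≈ 0.834500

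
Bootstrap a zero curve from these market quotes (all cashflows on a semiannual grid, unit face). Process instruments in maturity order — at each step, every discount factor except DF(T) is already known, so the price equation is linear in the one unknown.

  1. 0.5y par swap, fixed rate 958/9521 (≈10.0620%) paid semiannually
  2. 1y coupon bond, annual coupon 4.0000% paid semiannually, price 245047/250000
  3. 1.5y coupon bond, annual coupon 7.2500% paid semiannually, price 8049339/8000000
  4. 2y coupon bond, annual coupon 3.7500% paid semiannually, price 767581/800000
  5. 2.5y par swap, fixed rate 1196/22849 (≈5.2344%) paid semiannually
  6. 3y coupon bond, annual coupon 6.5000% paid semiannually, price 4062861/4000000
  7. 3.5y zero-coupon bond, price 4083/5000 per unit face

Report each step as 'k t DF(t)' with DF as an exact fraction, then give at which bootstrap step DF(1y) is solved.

1 1/2 9521/10000
2 1 9423/10000
3 3/2 9047/10000
4 2 8903/10000
5 5/2 2201/2500
6 3 8399/10000
7 7/2 4083/5000
DF(1y) is solved at step 2

step 1 [0.5y] swap r/2=479/9521: DF=(1 − 479/9521·(0))/(1+479/9521) = 9521/10000 ≈ 0.952100
step 2 [1y] bond c/2=1/50: DF=(245047/250000 − 1/50·(0.952100))/(1+1/50) = 9423/10000 ≈ 0.942300
step 3 [1.5y] bond c/2=29/800: DF=(8049339/8000000 − 29/800·(0.952100+0.942300))/(1+29/800) = 9047/10000 ≈ 0.904700
step 4 [2y] bond c/2=3/160: DF=(767581/800000 − 3/160·(0.952100+0.942300+0.904700))/(1+3/160) = 8903/10000 ≈ 0.890300
step 5 [2.5y] swap r/2=598/22849: DF=(1 − 598/22849·(0.952100+0.942300+0.904700+0.890300))/(1+598/22849) = 2201/2500 ≈ 0.880400
step 6 [3y] bond c/2=13/400: DF=(4062861/4000000 − 13/400·(0.952100+0.942300+0.904700+0.890300+0.880400))/(1+13/400) = 8399/10000 ≈ 0.839900
step 7 [3.5y] zero: DF = P = 4083/5000 ≈ 0.816600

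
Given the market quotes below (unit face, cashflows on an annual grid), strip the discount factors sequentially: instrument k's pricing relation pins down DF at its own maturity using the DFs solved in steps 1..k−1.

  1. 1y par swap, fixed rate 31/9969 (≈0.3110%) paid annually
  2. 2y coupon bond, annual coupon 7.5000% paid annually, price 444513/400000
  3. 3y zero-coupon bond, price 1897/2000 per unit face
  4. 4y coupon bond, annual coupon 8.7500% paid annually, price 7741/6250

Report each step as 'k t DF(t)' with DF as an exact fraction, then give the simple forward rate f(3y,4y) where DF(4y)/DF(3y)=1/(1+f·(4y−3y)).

1 1 9969/10000
2 2 4821/5000
3 3 1897/2000
4 4 1131/1250
f(3y,4y) = ((1897/2000)/(1131/1250) − 1)/(1) = 437/9048 ≈ 4.8298%

step 1 [1y] swap r/1=31/9969: DF=(1 − 31/9969·(0))/(1+31/9969) = 9969/10000 ≈ 0.996900
step 2 [2y] bond c/1=3/40: DF=(444513/400000 − 3/40·(0.996900))/(1+3/40) = 4821/5000 ≈ 0.964200
step 3 [3y] zero: DF = P = 1897/2000 ≈ 0.948500
step 4 [4y] bond c/1=7/80: DF=(7741/6250 − 7/80·(0.996900+0.964200+0.948500))/(1+7/80) = 1131/1250 ≈ 0.904800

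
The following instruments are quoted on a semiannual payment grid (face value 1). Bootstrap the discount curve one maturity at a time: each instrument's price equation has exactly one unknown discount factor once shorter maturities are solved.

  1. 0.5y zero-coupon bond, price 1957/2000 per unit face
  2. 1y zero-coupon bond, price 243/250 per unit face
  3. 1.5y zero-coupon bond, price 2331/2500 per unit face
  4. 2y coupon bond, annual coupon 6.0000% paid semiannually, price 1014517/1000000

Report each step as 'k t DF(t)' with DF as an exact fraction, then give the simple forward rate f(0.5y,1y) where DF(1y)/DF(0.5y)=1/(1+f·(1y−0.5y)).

step 1 [0.5y] zero: DF = P = 1957/2000 ≈ 0.978500
step 2 [1y] zero: DF = P = 243/250 ≈ 0.972000
step 3 [1.5y] zero: DF = P = 2331/2500 ≈ 0.932400
step 4 [2y] bond c/2=3/100: DF=(1014517/1000000 − 3/100·(0.978500+0.972000+0.932400))/(1+3/100) = 901/1000 ≈ 0.901000

1 1/2 1957/2000
2 1 243/250
3 3/2 2331/2500
4 2 901/1000
f(0.5y,1y) = ((1957/2000)/(243/250) − 1)/(1/2) = 13/972 ≈ 1.3374%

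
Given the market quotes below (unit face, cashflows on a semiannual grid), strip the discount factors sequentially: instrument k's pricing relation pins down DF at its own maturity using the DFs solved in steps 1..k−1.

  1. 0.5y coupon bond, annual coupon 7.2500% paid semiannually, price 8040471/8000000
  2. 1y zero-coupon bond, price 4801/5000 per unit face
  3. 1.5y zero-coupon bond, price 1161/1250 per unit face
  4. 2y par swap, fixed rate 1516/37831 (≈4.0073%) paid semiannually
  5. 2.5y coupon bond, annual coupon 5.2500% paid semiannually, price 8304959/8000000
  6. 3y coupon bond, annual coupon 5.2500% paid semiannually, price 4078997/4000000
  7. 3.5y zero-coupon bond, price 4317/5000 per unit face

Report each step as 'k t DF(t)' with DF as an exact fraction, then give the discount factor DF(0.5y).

step 1 [0.5y] bond c/2=29/800: DF=(8040471/8000000 − 29/800·(0))/(1+29/800) = 9699/10000 ≈ 0.969900
step 2 [1y] zero: DF = P = 4801/5000 ≈ 0.960200
step 3 [1.5y] zero: DF = P = 1161/1250 ≈ 0.928800
step 4 [2y] swap r/2=758/37831: DF=(1 − 758/37831·(0.969900+0.960200+0.928800))/(1+758/37831) = 4621/5000 ≈ 0.924200
step 5 [2.5y] bond c/2=21/800: DF=(8304959/8000000 − 21/800·(0.969900+0.960200+0.928800+0.924200))/(1+21/800) = 2287/2500 ≈ 0.914800
step 6 [3y] bond c/2=21/800: DF=(4078997/4000000 − 21/800·(0.969900+0.960200+0.928800+0.924200+0.914800))/(1+21/800) = 1747/2000 ≈ 0.873500
step 7 [3.5y] zero: DF = P = 4317/5000 ≈ 0.863400

1 1/2 9699/10000
2 1 4801/5000
3 3/2 1161/1250
4 2 4621/5000
5 5/2 2287/2500
6 3 1747/2000
7 7/2 4317/5000
DF(0.5y) = 9699/10000 ≈ 0.969900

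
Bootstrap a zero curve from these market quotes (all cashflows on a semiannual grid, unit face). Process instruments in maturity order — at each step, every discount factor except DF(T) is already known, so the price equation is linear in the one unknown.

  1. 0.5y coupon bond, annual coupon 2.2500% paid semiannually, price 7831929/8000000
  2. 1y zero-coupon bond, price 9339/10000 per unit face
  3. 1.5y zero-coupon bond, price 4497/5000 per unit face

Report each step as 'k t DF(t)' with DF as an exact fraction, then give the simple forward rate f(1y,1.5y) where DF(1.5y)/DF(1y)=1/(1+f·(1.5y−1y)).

1 1/2 9681/10000
2 1 9339/10000
3 3/2 4497/5000
f(1y,1.5y) = ((9339/10000)/(4497/5000) − 1)/(1/2) = 115/1499 ≈ 7.6718%

step 1 [0.5y] bond c/2=9/800: DF=(7831929/8000000 − 9/800·(0))/(1+9/800) = 9681/10000 ≈ 0.968100
step 2 [1y] zero: DF = P = 9339/10000 ≈ 0.933900
step 3 [1.5y] zero: DF = P = 4497/5000 ≈ 0.899400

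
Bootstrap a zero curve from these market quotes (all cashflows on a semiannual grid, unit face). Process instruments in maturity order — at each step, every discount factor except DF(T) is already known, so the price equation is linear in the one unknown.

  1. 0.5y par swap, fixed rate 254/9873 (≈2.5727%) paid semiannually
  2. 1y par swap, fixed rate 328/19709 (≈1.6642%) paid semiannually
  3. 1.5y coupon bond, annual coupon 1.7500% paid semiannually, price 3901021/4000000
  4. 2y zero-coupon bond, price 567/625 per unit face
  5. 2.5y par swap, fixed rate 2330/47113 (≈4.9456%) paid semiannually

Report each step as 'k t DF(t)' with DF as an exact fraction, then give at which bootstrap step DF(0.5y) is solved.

step 1 [0.5y] swap r/2=127/9873: DF=(1 − 127/9873·(0))/(1+127/9873) = 9873/10000 ≈ 0.987300
step 2 [1y] swap r/2=164/19709: DF=(1 − 164/19709·(0.987300))/(1+164/19709) = 2459/2500 ≈ 0.983600
step 3 [1.5y] bond c/2=7/800: DF=(3901021/4000000 − 7/800·(0.987300+0.983600))/(1+7/800) = 9497/10000 ≈ 0.949700
step 4 [2y] zero: DF = P = 567/625 ≈ 0.907200
step 5 [2.5y] swap r/2=1165/47113: DF=(1 − 1165/47113·(0.987300+0.983600+0.949700+0.907200))/(1+1165/47113) = 1767/2000 ≈ 0.883500

1 1/2 9873/10000
2 1 2459/2500
3 3/2 9497/10000
4 2 567/625
5 5/2 1767/2000
DF(0.5y) is solved at step 1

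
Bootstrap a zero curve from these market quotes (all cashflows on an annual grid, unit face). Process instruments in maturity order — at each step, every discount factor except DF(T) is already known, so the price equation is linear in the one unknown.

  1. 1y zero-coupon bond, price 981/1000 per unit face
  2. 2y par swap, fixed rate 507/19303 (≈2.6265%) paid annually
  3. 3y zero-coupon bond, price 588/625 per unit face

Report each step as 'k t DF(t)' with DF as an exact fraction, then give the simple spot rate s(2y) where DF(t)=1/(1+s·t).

1 1 981/1000
2 2 9493/10000
3 3 588/625
s(2y) = (1/(9493/10000) − 1)/(2) = 507/18986 ≈ 2.6704%

step 1 [1y] zero: DF = P = 981/1000 ≈ 0.981000
step 2 [2y] swap r/1=507/19303: DF=(1 − 507/19303·(0.981000))/(1+507/19303) = 9493/10000 ≈ 0.949300
step 3 [3y] zero: DF = P = 588/625 ≈ 0.940800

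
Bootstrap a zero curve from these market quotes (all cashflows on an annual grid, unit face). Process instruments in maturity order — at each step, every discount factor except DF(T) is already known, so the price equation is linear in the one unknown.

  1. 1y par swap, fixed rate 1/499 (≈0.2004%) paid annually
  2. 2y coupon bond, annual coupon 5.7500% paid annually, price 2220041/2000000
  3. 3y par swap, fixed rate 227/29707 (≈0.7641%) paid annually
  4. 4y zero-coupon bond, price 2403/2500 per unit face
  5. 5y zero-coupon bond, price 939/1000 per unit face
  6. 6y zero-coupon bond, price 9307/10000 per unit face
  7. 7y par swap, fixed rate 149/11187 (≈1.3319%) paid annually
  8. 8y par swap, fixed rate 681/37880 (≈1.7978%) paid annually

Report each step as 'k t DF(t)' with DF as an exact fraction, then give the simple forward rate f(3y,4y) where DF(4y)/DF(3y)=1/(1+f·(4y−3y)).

step 1 [1y] swap r/1=1/499: DF=(1 − 1/499·(0))/(1+1/499) = 499/500 ≈ 0.998000
step 2 [2y] bond c/1=23/400: DF=(2220041/2000000 − 23/400·(0.998000))/(1+23/400) = 4977/5000 ≈ 0.995400
step 3 [3y] swap r/1=227/29707: DF=(1 − 227/29707·(0.998000+0.995400))/(1+227/29707) = 9773/10000 ≈ 0.977300
step 4 [4y] zero: DF = P = 2403/2500 ≈ 0.961200
step 5 [5y] zero: DF = P = 939/1000 ≈ 0.939000
step 6 [6y] zero: DF = P = 9307/10000 ≈ 0.930700
step 7 [7y] swap r/1=149/11187: DF=(1 − 149/11187·(0.998000+0.995400+0.977300+0.961200+0.939000+0.930700))/(1+149/11187) = 4553/5000 ≈ 0.910600
step 8 [8y] swap r/1=681/37880: DF=(1 − 681/37880·(0.998000+0.995400+0.977300+0.961200+0.939000+0.930700+0.910600))/(1+681/37880) = 4319/5000 ≈ 0.863800

1 1 499/500
2 2 4977/5000
3 3 9773/10000
4 4 2403/2500
5 5 939/1000
6 6 9307/10000
7 7 4553/5000
8 8 4319/5000
f(3y,4y) = ((9773/10000)/(2403/2500) − 1)/(1) = 161/9612 ≈ 1.6750%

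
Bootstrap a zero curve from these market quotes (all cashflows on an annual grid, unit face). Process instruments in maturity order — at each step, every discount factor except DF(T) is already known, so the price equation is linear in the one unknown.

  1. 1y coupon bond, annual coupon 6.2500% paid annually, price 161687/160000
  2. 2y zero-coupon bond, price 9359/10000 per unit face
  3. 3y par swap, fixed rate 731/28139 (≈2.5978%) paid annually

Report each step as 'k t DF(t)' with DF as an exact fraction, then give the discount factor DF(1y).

1 1 9511/10000
2 2 9359/10000
3 3 9269/10000
DF(1y) = 9511/10000 ≈ 0.951100

step 1 [1y] bond c/1=1/16: DF=(161687/160000 − 1/16·(0))/(1+1/16) = 9511/10000 ≈ 0.951100
step 2 [2y] zero: DF = P = 9359/10000 ≈ 0.935900
step 3 [3y] swap r/1=731/28139: DF=(1 − 731/28139·(0.951100+0.935900))/(1+731/28139) = 9269/10000 ≈ 0.926900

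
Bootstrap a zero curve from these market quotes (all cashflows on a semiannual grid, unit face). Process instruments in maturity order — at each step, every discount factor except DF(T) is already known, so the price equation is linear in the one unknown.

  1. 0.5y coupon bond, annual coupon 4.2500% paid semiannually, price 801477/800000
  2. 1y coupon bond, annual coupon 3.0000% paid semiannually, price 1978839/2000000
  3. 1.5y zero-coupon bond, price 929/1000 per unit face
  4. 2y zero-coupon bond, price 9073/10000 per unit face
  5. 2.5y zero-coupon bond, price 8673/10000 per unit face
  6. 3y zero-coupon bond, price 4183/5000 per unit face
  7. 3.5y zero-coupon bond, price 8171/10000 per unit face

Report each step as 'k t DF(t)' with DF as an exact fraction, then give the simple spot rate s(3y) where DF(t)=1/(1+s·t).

step 1 [0.5y] bond c/2=17/800: DF=(801477/800000 − 17/800·(0))/(1+17/800) = 981/1000 ≈ 0.981000
step 2 [1y] bond c/2=3/200: DF=(1978839/2000000 − 3/200·(0.981000))/(1+3/200) = 9603/10000 ≈ 0.960300
step 3 [1.5y] zero: DF = P = 929/1000 ≈ 0.929000
step 4 [2y] zero: DF = P = 9073/10000 ≈ 0.907300
step 5 [2.5y] zero: DF = P = 8673/10000 ≈ 0.867300
step 6 [3y] zero: DF = P = 4183/5000 ≈ 0.836600
step 7 [3.5y] zero: DF = P = 8171/10000 ≈ 0.817100

1 1/2 981/1000
2 1 9603/10000
3 3/2 929/1000
4 2 9073/10000
5 5/2 8673/10000
6 3 4183/5000
7 7/2 8171/10000
s(3y) = (1/(4183/5000) − 1)/(3) = 817/12549 ≈ 6.5105%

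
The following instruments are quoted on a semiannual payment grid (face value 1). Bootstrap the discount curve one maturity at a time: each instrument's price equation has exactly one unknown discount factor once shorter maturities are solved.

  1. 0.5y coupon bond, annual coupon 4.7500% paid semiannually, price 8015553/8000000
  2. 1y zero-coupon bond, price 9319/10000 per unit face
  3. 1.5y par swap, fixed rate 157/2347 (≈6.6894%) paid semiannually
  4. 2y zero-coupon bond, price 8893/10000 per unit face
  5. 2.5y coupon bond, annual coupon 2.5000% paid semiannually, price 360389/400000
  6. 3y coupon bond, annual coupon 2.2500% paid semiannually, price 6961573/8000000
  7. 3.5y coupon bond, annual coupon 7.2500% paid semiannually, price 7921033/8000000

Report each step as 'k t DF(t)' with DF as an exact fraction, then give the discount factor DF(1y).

1 1/2 9787/10000
2 1 9319/10000
3 3/2 4529/5000
4 2 8893/10000
5 5/2 8441/10000
6 3 8099/10000
7 7/2 96/125
DF(1y) = 9319/10000 ≈ 0.931900

step 1 [0.5y] bond c/2=19/800: DF=(8015553/8000000 − 19/800·(0))/(1+19/800) = 9787/10000 ≈ 0.978700
step 2 [1y] zero: DF = P = 9319/10000 ≈ 0.931900
step 3 [1.5y] swap r/2=157/4694: DF=(1 − 157/4694·(0.978700+0.931900))/(1+157/4694) = 4529/5000 ≈ 0.905800
step 4 [2y] zero: DF = P = 8893/10000 ≈ 0.889300
step 5 [2.5y] bond c/2=1/80: DF=(360389/400000 − 1/80·(0.978700+0.931900+0.905800+0.889300))/(1+1/80) = 8441/10000 ≈ 0.844100
step 6 [3y] bond c/2=9/800: DF=(6961573/8000000 − 9/800·(0.978700+0.931900+0.905800+0.889300+0.844100))/(1+9/800) = 8099/10000 ≈ 0.809900
step 7 [3.5y] bond c/2=29/800: DF=(7921033/8000000 − 29/800·(0.978700+0.931900+0.905800+0.889300+0.844100+0.809900))/(1+29/800) = 96/125 ≈ 0.768000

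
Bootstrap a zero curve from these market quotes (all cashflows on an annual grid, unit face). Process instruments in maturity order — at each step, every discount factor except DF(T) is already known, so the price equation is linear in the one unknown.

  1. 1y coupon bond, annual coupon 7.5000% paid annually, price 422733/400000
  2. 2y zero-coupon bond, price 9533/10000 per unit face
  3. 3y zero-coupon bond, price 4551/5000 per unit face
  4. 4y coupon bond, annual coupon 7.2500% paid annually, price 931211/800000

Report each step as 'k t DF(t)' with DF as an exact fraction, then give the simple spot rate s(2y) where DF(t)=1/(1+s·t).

1 1 9831/10000
2 2 9533/10000
3 3 4551/5000
4 4 8929/10000
s(2y) = (1/(9533/10000) − 1)/(2) = 467/19066 ≈ 2.4494%

step 1 [1y] bond c/1=3/40: DF=(422733/400000 − 3/40·(0))/(1+3/40) = 9831/10000 ≈ 0.983100
step 2 [2y] zero: DF = P = 9533/10000 ≈ 0.953300
step 3 [3y] zero: DF = P = 4551/5000 ≈ 0.910200
step 4 [4y] bond c/1=29/400: DF=(931211/800000 − 29/400·(0.983100+0.953300+0.910200))/(1+29/400) = 8929/10000 ≈ 0.892900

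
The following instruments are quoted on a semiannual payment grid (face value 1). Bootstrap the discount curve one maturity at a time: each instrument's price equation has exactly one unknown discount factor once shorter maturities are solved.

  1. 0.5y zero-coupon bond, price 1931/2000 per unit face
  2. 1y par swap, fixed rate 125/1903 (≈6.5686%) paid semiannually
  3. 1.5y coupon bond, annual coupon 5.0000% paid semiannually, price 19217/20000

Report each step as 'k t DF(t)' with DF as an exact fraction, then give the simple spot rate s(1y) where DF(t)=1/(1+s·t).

step 1 [0.5y] zero: DF = P = 1931/2000 ≈ 0.965500
step 2 [1y] swap r/2=125/3806: DF=(1 − 125/3806·(0.965500))/(1+125/3806) = 15/16 ≈ 0.937500
step 3 [1.5y] bond c/2=1/40: DF=(19217/20000 − 1/40·(0.965500+0.937500))/(1+1/40) = 891/1000 ≈ 0.891000

1 1/2 1931/2000
2 1 15/16
3 3/2 891/1000
s(1y) = (1/(15/16) − 1)/(1) = 1/15 ≈ 6.6667%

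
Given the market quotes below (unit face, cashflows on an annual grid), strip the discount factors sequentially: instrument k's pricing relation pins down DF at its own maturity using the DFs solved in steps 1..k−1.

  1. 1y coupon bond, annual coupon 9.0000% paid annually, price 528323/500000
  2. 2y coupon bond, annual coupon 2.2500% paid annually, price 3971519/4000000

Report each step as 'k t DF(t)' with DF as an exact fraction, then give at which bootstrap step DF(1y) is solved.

step 1 [1y] bond c/1=9/100: DF=(528323/500000 − 9/100·(0))/(1+9/100) = 4847/5000 ≈ 0.969400
step 2 [2y] bond c/1=9/400: DF=(3971519/4000000 − 9/400·(0.969400))/(1+9/400) = 9497/10000 ≈ 0.949700

1 1 4847/5000
2 2 9497/10000
DF(1y) is solved at step 1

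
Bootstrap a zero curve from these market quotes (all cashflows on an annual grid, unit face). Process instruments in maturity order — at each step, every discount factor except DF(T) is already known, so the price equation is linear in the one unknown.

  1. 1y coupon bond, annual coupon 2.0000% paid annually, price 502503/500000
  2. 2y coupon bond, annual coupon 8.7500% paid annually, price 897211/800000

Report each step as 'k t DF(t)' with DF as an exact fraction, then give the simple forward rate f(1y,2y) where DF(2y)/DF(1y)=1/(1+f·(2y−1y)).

1 1 9853/10000
2 2 119/125
f(1y,2y) = ((9853/10000)/(119/125) − 1)/(1) = 333/9520 ≈ 3.4979%

step 1 [1y] bond c/1=1/50: DF=(502503/500000 − 1/50·(0))/(1+1/50) = 9853/10000 ≈ 0.985300
step 2 [2y] bond c/1=7/80: DF=(897211/800000 − 7/80·(0.985300))/(1+7/80) = 119/125 ≈ 0.952000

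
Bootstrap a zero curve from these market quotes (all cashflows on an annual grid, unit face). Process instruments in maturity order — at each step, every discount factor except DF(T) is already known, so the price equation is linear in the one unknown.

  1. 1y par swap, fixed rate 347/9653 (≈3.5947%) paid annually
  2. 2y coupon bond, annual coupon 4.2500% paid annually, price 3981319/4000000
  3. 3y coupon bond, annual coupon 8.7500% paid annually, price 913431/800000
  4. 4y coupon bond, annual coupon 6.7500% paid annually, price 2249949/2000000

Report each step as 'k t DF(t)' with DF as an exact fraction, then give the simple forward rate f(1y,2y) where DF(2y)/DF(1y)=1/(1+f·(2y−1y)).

step 1 [1y] swap r/1=347/9653: DF=(1 − 347/9653·(0))/(1+347/9653) = 9653/10000 ≈ 0.965300
step 2 [2y] bond c/1=17/400: DF=(3981319/4000000 − 17/400·(0.965300))/(1+17/400) = 4577/5000 ≈ 0.915400
step 3 [3y] bond c/1=7/80: DF=(913431/800000 − 7/80·(0.965300+0.915400))/(1+7/80) = 4493/5000 ≈ 0.898600
step 4 [4y] bond c/1=27/400: DF=(2249949/2000000 − 27/400·(0.965300+0.915400+0.898600))/(1+27/400) = 8781/10000 ≈ 0.878100

1 1 9653/10000
2 2 4577/5000
3 3 4493/5000
4 4 8781/10000
f(1y,2y) = ((9653/10000)/(4577/5000) − 1)/(1) = 499/9154 ≈ 5.4512%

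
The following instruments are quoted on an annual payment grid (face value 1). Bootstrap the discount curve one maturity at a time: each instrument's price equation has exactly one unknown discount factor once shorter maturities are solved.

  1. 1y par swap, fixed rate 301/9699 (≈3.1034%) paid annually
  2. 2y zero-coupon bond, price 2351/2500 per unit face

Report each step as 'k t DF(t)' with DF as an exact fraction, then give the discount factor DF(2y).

1 1 9699/10000
2 2 2351/2500
DF(2y) = 2351/2500 ≈ 0.940400

step 1 [1y] swap r/1=301/9699: DF=(1 − 301/9699·(0))/(1+301/9699) = 9699/10000 ≈ 0.969900
step 2 [2y] zero: DF = P = 2351/2500 ≈ 0.940400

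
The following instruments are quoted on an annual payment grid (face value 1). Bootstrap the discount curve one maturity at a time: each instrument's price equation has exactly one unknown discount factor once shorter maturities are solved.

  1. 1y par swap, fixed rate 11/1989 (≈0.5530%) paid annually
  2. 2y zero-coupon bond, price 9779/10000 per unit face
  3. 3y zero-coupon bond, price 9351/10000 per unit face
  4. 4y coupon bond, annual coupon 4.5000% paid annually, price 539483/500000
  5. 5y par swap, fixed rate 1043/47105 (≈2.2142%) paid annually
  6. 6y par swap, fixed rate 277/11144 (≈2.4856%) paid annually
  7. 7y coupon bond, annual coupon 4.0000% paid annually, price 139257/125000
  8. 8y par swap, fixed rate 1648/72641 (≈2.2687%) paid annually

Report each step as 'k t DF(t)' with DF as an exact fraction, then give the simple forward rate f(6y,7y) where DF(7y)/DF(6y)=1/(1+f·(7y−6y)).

step 1 [1y] swap r/1=11/1989: DF=(1 − 11/1989·(0))/(1+11/1989) = 1989/2000 ≈ 0.994500
step 2 [2y] zero: DF = P = 9779/10000 ≈ 0.977900
step 3 [3y] zero: DF = P = 9351/10000 ≈ 0.935100
step 4 [4y] bond c/1=9/200: DF=(539483/500000 − 9/200·(0.994500+0.977900+0.935100))/(1+9/200) = 9073/10000 ≈ 0.907300
step 5 [5y] swap r/1=1043/47105: DF=(1 − 1043/47105·(0.994500+0.977900+0.935100+0.907300))/(1+1043/47105) = 8957/10000 ≈ 0.895700
step 6 [6y] swap r/1=277/11144: DF=(1 − 277/11144·(0.994500+0.977900+0.935100+0.907300+0.895700))/(1+277/11144) = 1723/2000 ≈ 0.861500
step 7 [7y] bond c/1=1/25: DF=(139257/125000 − 1/25·(0.994500+0.977900+0.935100+0.907300+0.895700+0.861500))/(1+1/25) = 8569/10000 ≈ 0.856900
step 8 [8y] swap r/1=1648/72641: DF=(1 − 1648/72641·(0.994500+0.977900+0.935100+0.907300+0.895700+0.861500+0.856900))/(1+1648/72641) = 522/625 ≈ 0.835200

1 1 1989/2000
2 2 9779/10000
3 3 9351/10000
4 4 9073/10000
5 5 8957/10000
6 6 1723/2000
7 7 8569/10000
8 8 522/625
f(6y,7y) = ((1723/2000)/(8569/10000) − 1)/(1) = 46/8569 ≈ 0.5368%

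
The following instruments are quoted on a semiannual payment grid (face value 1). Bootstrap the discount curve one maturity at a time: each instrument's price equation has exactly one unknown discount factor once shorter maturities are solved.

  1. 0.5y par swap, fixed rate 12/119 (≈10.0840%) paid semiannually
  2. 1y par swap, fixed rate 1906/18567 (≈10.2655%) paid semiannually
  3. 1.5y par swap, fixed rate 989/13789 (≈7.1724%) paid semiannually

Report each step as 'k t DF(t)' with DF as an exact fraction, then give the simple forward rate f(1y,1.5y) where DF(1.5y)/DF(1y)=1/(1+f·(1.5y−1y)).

step 1 [0.5y] swap r/2=6/119: DF=(1 − 6/119·(0))/(1+6/119) = 119/125 ≈ 0.952000
step 2 [1y] swap r/2=953/18567: DF=(1 − 953/18567·(0.952000))/(1+953/18567) = 9047/10000 ≈ 0.904700
step 3 [1.5y] swap r/2=989/27578: DF=(1 − 989/27578·(0.952000+0.904700))/(1+989/27578) = 9011/10000 ≈ 0.901100

1 1/2 119/125
2 1 9047/10000
3 3/2 9011/10000
f(1y,1.5y) = ((9047/10000)/(9011/10000) − 1)/(1/2) = 72/9011 ≈ 0.7990%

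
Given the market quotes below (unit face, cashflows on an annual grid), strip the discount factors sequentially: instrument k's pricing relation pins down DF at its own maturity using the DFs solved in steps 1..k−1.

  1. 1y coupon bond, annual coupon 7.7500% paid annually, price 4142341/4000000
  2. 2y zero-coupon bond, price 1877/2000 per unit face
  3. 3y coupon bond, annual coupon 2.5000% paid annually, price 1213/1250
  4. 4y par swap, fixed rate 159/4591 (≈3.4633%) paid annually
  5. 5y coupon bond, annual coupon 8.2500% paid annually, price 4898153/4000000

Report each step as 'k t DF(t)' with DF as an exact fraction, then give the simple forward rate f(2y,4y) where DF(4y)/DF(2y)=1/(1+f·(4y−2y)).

1 1 9611/10000
2 2 1877/2000
3 3 2251/2500
4 4 1091/1250
5 5 8513/10000
f(2y,4y) = ((1877/2000)/(1091/1250) − 1)/(2) = 657/17456 ≈ 3.7637%

step 1 [1y] bond c/1=31/400: DF=(4142341/4000000 − 31/400·(0))/(1+31/400) = 9611/10000 ≈ 0.961100
step 2 [2y] zero: DF = P = 1877/2000 ≈ 0.938500
step 3 [3y] bond c/1=1/40: DF=(1213/1250 − 1/40·(0.961100+0.938500))/(1+1/40) = 2251/2500 ≈ 0.900400
step 4 [4y] swap r/1=159/4591: DF=(1 − 159/4591·(0.961100+0.938500+0.900400))/(1+159/4591) = 1091/1250 ≈ 0.872800
step 5 [5y] bond c/1=33/400: DF=(4898153/4000000 − 33/400·(0.961100+0.938500+0.900400+0.872800))/(1+33/400) = 8513/10000 ≈ 0.851300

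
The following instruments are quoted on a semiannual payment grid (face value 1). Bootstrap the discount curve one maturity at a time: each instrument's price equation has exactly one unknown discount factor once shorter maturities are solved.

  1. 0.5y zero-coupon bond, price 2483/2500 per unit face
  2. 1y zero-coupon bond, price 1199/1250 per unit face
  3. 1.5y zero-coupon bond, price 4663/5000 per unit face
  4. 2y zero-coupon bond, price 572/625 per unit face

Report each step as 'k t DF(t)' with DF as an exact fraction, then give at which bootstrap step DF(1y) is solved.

1 1/2 2483/2500
2 1 1199/1250
3 3/2 4663/5000
4 2 572/625
DF(1y) is solved at step 2

step 1 [0.5y] zero: DF = P = 2483/2500 ≈ 0.993200
step 2 [1y] zero: DF = P = 1199/1250 ≈ 0.959200
step 3 [1.5y] zero: DF = P = 4663/5000 ≈ 0.932600
step 4 [2y] zero: DF = P = 572/625 ≈ 0.915200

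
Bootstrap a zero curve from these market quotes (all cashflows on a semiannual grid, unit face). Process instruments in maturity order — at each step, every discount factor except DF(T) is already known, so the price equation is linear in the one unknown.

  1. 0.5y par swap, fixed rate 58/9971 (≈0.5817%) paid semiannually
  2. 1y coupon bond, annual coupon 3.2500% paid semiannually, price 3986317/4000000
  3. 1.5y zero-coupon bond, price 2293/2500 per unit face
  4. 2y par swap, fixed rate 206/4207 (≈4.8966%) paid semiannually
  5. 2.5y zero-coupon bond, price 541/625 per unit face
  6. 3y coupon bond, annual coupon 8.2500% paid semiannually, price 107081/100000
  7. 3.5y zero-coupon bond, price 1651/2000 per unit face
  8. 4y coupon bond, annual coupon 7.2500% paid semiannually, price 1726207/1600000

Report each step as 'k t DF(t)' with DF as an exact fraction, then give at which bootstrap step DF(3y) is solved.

step 1 [0.5y] swap r/2=29/9971: DF=(1 − 29/9971·(0))/(1+29/9971) = 9971/10000 ≈ 0.997100
step 2 [1y] bond c/2=13/800: DF=(3986317/4000000 − 13/800·(0.997100))/(1+13/800) = 9647/10000 ≈ 0.964700
step 3 [1.5y] zero: DF = P = 2293/2500 ≈ 0.917200
step 4 [2y] swap r/2=103/4207: DF=(1 − 103/4207·(0.997100+0.964700+0.917200))/(1+103/4207) = 9073/10000 ≈ 0.907300
step 5 [2.5y] zero: DF = P = 541/625 ≈ 0.865600
step 6 [3y] bond c/2=33/800: DF=(107081/100000 − 33/800·(0.997100+0.964700+0.917200+0.907300+0.865600))/(1+33/800) = 8441/10000 ≈ 0.844100
step 7 [3.5y] zero: DF = P = 1651/2000 ≈ 0.825500
step 8 [4y] bond c/2=29/800: DF=(1726207/1600000 − 29/800·(0.997100+0.964700+0.917200+0.907300+0.865600+0.844100+0.825500))/(1+29/800) = 41/50 ≈ 0.820000

1 1/2 9971/10000
2 1 9647/10000
3 3/2 2293/2500
4 2 9073/10000
5 5/2 541/625
6 3 8441/10000
7 7/2 1651/2000
8 4 41/50
DF(3y) is solved at step 6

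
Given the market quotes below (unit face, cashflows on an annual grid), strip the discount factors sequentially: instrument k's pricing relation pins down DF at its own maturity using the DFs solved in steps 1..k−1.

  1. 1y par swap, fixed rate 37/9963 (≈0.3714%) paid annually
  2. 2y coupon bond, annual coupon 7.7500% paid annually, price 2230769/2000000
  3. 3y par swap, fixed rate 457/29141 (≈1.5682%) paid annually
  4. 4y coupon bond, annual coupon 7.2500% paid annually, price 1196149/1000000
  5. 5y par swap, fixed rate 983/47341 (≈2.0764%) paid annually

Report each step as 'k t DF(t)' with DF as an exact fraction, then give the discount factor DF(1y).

1 1 9963/10000
2 2 1927/2000
3 3 9543/10000
4 4 9183/10000
5 5 9017/10000
DF(1y) = 9963/10000 ≈ 0.996300

step 1 [1y] swap r/1=37/9963: DF=(1 − 37/9963·(0))/(1+37/9963) = 9963/10000 ≈ 0.996300
step 2 [2y] bond c/1=31/400: DF=(2230769/2000000 − 31/400·(0.996300))/(1+31/400) = 1927/2000 ≈ 0.963500
step 3 [3y] swap r/1=457/29141: DF=(1 − 457/29141·(0.996300+0.963500))/(1+457/29141) = 9543/10000 ≈ 0.954300
step 4 [4y] bond c/1=29/400: DF=(1196149/1000000 − 29/400·(0.996300+0.963500+0.954300))/(1+29/400) = 9183/10000 ≈ 0.918300
step 5 [5y] swap r/1=983/47341: DF=(1 − 983/47341·(0.996300+0.963500+0.954300+0.918300))/(1+983/47341) = 9017/10000 ≈ 0.901700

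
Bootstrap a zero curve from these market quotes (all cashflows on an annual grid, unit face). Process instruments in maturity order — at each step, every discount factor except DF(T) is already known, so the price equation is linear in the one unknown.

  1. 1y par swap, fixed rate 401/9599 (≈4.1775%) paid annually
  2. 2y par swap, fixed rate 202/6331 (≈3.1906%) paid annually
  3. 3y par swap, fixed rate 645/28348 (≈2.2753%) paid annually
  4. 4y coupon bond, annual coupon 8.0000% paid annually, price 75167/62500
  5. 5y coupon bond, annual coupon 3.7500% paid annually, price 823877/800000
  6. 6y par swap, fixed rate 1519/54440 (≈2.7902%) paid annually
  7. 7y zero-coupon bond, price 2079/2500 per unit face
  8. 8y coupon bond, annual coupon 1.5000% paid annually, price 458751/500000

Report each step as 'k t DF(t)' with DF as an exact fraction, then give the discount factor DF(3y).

1 1 9599/10000
2 2 4697/5000
3 3 1871/2000
4 4 2259/2500
5 5 343/400
6 6 8481/10000
7 7 2079/2500
8 8 507/625
DF(3y) = 1871/2000 ≈ 0.935500

step 1 [1y] swap r/1=401/9599: DF=(1 − 401/9599·(0))/(1+401/9599) = 9599/10000 ≈ 0.959900
step 2 [2y] swap r/1=202/6331: DF=(1 − 202/6331·(0.959900))/(1+202/6331) = 4697/5000 ≈ 0.939400
step 3 [3y] swap r/1=645/28348: DF=(1 − 645/28348·(0.959900+0.939400))/(1+645/28348) = 1871/2000 ≈ 0.935500
step 4 [4y] bond c/1=2/25: DF=(75167/62500 − 2/25·(0.959900+0.939400+0.935500))/(1+2/25) = 2259/2500 ≈ 0.903600
step 5 [5y] bond c/1=3/80: DF=(823877/800000 − 3/80·(0.959900+0.939400+0.935500+0.903600))/(1+3/80) = 343/400 ≈ 0.857500
step 6 [6y] swap r/1=1519/54440: DF=(1 − 1519/54440·(0.959900+0.939400+0.935500+0.903600+0.857500))/(1+1519/54440) = 8481/10000 ≈ 0.848100
step 7 [7y] zero: DF = P = 2079/2500 ≈ 0.831600
step 8 [8y] bond c/1=3/200: DF=(458751/500000 − 3/200·(0.959900+0.939400+0.935500+0.903600+0.857500+0.848100+0.831600))/(1+3/200) = 507/625 ≈ 0.811200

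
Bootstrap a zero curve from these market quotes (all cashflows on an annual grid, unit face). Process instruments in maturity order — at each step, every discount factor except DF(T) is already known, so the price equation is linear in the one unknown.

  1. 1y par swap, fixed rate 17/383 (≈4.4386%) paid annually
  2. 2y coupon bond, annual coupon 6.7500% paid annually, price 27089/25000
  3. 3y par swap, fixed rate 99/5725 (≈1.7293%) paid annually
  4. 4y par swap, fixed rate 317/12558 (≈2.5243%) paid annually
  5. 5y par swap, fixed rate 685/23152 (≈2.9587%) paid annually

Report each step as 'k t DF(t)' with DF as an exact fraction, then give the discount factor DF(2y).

1 1 383/400
2 2 1909/2000
3 3 1901/2000
4 4 9049/10000
5 5 863/1000
DF(2y) = 1909/2000 ≈ 0.954500

step 1 [1y] swap r/1=17/383: DF=(1 − 17/383·(0))/(1+17/383) = 383/400 ≈ 0.957500
step 2 [2y] bond c/1=27/400: DF=(27089/25000 − 27/400·(0.957500))/(1+27/400) = 1909/2000 ≈ 0.954500
step 3 [3y] swap r/1=99/5725: DF=(1 − 99/5725·(0.957500+0.954500))/(1+99/5725) = 1901/2000 ≈ 0.950500
step 4 [4y] swap r/1=317/12558: DF=(1 − 317/12558·(0.957500+0.954500+0.950500))/(1+317/12558) = 9049/10000 ≈ 0.904900
step 5 [5y] swap r/1=685/23152: DF=(1 − 685/23152·(0.957500+0.954500+0.950500+0.904900))/(1+685/23152) = 863/1000 ≈ 0.863000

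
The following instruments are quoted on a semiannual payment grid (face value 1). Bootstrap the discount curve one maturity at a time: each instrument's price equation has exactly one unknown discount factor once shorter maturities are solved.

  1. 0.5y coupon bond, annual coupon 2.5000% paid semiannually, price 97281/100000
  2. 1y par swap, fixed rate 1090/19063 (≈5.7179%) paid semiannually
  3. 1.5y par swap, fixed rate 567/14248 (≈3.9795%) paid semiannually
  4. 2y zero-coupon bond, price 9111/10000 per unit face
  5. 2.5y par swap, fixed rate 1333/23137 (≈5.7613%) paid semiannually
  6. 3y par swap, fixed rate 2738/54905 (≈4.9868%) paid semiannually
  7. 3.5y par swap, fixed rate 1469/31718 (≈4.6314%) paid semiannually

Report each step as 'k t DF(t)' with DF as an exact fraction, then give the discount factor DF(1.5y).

1 1/2 1201/1250
2 1 1891/2000
3 3/2 9433/10000
4 2 9111/10000
5 5/2 8667/10000
6 3 8631/10000
7 7/2 8531/10000
DF(1.5y) = 9433/10000 ≈ 0.943300

step 1 [0.5y] bond c/2=1/80: DF=(97281/100000 − 1/80·(0))/(1+1/80) = 1201/1250 ≈ 0.960800
step 2 [1y] swap r/2=545/19063: DF=(1 − 545/19063·(0.960800))/(1+545/19063) = 1891/2000 ≈ 0.945500
step 3 [1.5y] swap r/2=567/28496: DF=(1 − 567/28496·(0.960800+0.945500))/(1+567/28496) = 9433/10000 ≈ 0.943300
step 4 [2y] zero: DF = P = 9111/10000 ≈ 0.911100
step 5 [2.5y] swap r/2=1333/46274: DF=(1 − 1333/46274·(0.960800+0.945500+0.943300+0.911100))/(1+1333/46274) = 8667/10000 ≈ 0.866700
step 6 [3y] swap r/2=1369/54905: DF=(1 − 1369/54905·(0.960800+0.945500+0.943300+0.911100+0.866700))/(1+1369/54905) = 8631/10000 ≈ 0.863100
step 7 [3.5y] swap r/2=1469/63436: DF=(1 − 1469/63436·(0.960800+0.945500+0.943300+0.911100+0.866700+0.863100))/(1+1469/63436) = 8531/10000 ≈ 0.853100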